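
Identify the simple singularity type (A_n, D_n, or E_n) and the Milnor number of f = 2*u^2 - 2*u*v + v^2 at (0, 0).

Type A_1, Milnor number mu = 1.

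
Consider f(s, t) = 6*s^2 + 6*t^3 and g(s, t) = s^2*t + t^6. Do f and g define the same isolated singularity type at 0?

The Hessian of f at 0 is [[12, 0], [0, 0]] with rank 1, so corank 1. A Groebner basis of the Jacobian ideal J(f) in C{s,t} is {t^2, s}; counting standard monomials gives mu = 2. Corank 1: A-series; mu = 2 gives A_2. The Hessian of g at 0 is [[0, 0], [0, 0]] with rank 0, so corank 2. A Groebner basis of the Jacobian ideal J(g) in C{s,t} is {s^2/6 + t^5, s^3, s*t}; counting standard monomials gives mu = 7. Corank 2; j^3 = s^2*t has shape L^2 M (L != M), so D-series; mu = 7 gives D_7. f is A_2 but g is D_7, hence not right-equivalent.

No.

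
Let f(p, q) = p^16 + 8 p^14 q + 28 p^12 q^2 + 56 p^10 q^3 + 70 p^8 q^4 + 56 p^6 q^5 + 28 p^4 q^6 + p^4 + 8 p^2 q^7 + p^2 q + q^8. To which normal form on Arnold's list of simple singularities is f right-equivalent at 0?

D9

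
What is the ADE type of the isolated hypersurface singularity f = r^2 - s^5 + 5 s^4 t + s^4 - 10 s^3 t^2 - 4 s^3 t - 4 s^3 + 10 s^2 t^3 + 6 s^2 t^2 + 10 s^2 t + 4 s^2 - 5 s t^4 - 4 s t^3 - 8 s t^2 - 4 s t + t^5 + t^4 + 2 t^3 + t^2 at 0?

A4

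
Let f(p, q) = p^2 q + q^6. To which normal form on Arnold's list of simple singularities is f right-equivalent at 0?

D7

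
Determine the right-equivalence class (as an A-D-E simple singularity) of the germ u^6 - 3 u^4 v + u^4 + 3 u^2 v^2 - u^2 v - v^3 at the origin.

D_4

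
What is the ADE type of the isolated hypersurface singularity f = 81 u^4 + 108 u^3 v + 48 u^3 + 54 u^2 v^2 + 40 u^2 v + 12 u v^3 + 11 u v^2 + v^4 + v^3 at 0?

The Hessian of f at 0 is [[0, 0], [0, 0]] with rank 0, so corank 2. A Groebner basis of the Jacobian ideal J(f) in C{u,v} is {u*v^2 + 16*u*v/3 + 4*v^2/3, -64*u*v/3 + v^3 - 16*v^2/3, u^2 + 7*u*v/12 + v^2/12}; counting standard monomials gives mu = 5. Corank 2; j^3 = (3*u + v)*(4*u + v)^2 has shape L^2 M (L != M), so D-series; mu = 5 gives D_5.

D_5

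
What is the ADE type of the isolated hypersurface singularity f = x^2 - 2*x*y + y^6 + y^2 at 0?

A_{5}

The Hessian of f at 0 is [[2, -2], [-2, 2]] with rank 1, so corank 1. A Groebner basis of the Jacobian ideal J(f) in C{x,y} is {y^5, x - y}; counting standard monomials gives mu = 5. Corank 1: A-series; mu = 5 gives A_5.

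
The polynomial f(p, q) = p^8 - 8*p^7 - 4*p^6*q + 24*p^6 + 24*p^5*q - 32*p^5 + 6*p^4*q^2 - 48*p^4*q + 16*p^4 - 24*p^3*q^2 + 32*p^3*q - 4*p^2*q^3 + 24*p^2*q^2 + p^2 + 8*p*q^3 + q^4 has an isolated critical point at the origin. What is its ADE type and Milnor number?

Type A_{3}, Milnor number mu = 3.

The Hessian of f at 0 has rank 1. Corank 1: A-series; mu = 3 gives A_3.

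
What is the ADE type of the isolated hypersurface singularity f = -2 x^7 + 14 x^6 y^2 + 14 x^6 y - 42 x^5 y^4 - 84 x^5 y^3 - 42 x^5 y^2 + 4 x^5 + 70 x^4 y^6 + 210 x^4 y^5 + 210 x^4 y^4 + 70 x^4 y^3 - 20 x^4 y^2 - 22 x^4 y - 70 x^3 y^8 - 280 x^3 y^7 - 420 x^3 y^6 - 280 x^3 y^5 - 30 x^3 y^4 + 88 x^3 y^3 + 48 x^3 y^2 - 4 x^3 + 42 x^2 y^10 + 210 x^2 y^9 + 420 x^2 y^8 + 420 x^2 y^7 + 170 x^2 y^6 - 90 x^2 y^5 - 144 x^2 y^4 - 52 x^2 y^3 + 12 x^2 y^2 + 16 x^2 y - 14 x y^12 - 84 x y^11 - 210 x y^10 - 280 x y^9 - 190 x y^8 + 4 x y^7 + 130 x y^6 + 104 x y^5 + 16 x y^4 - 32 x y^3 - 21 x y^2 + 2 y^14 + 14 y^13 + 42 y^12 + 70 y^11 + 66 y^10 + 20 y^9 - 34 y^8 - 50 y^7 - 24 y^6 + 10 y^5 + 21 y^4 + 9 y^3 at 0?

D_{8}

The Hessian of f at 0 has rank 0. Corank 2; j^3 = -(x - y)*(2*x - 3*y)^2 has shape L^2 M (L != M), so D-series; mu = 8 gives D_8.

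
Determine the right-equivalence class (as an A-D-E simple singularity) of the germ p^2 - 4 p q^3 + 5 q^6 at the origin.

A_{5}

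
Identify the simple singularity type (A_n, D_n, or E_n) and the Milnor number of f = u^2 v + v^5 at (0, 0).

Type D6, Milnor number mu = 6.

The Hessian of f at 0 has rank 0. Corank 2; j^3 = u^2*v has shape L^2 M (L != M), so D-series; mu = 6 gives D_6.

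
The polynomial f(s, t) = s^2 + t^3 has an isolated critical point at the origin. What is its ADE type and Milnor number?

Type A_2, Milnor number mu = 2.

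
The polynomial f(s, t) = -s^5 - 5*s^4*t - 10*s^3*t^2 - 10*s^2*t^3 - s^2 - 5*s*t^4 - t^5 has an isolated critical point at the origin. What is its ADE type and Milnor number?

Type A4, Milnor number mu = 4.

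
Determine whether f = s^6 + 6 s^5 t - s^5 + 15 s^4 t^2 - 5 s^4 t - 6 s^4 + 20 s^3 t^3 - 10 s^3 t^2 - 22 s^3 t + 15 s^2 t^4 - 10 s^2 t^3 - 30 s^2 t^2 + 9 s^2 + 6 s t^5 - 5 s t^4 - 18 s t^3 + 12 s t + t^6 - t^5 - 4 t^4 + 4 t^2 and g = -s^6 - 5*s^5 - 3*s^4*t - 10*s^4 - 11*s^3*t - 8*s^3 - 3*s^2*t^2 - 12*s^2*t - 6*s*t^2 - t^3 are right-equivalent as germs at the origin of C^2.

No.

The Hessian of f at 0 has rank 1. Corank 1: A-series; mu = 4 gives A_4. The Hessian of g at 0 has rank 0. Corank 2; j^3 = -(2*s + t)^3 is a perfect cube, so E-series; the 4-jet and mu = 7 give E_7. f is A_4 but g is E_7, hence not right-equivalent.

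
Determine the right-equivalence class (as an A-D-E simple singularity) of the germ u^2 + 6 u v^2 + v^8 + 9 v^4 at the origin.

A_7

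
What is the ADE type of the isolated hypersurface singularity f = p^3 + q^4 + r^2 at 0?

The Hessian of f at 0 is [[0, 0, 0], [0, 0, 0], [0, 0, 2]] with rank 1, so corank 2. A Groebner basis of the Jacobian ideal J(f) in C{p,q,r} is {q^3, p^2, r}; counting standard monomials gives mu = 6. Corank 2; j^3 = p^3 is a perfect cube, so E-series; the 4-jet and mu = 6 give E_6.

E_{6}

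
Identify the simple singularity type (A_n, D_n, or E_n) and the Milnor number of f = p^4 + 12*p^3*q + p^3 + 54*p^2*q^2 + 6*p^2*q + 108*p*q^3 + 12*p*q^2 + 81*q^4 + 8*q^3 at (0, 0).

Type E_6, Milnor number mu = 6.

The Hessian of f at 0 has rank 0. Corank 2; j^3 = (p + 2*q)^3 is a perfect cube, so E-series; the 4-jet and mu = 6 give E_6.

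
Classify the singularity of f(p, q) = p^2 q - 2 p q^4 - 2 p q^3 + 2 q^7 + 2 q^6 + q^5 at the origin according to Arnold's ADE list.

D_{8}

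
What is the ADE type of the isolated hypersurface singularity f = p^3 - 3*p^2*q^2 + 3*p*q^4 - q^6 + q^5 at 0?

The Hessian of f at 0 is [[0, 0], [0, 0]] with rank 0, so corank 2. A Groebner basis of the Jacobian ideal J(f) in C{p,q} is {q^4, p^3, -p^2/2 + p*q^2}; counting standard monomials gives mu = 8. Corank 2; j^3 = p^3 is a perfect cube, so E-series; the 5-jet and mu = 8 give E_8.

E_8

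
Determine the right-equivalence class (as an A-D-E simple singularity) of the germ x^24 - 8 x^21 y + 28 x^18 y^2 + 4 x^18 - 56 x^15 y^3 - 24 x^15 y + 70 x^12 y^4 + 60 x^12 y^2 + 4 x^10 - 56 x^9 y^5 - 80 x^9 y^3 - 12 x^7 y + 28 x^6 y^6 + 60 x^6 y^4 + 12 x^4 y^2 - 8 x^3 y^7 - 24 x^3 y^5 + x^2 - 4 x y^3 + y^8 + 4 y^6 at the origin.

A_{7}

The Hessian of f at 0 has rank 1. Corank 1: A-series; mu = 7 gives A_7.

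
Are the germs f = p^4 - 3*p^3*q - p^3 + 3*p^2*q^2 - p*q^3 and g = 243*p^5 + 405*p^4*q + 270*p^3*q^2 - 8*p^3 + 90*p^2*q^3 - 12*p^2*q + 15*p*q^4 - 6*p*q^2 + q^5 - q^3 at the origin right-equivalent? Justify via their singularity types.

No.

The Hessian of f at 0 has rank 0. Corank 2; j^3 = -p^3 is a perfect cube, so E-series; the 4-jet and mu = 7 give E_7. The Hessian of g at 0 has rank 0. Corank 2; j^3 = -(2*p + q)^3 is a perfect cube, so E-series; the 5-jet and mu = 8 give E_8. f is E_7 but g is E_8, hence not right-equivalent.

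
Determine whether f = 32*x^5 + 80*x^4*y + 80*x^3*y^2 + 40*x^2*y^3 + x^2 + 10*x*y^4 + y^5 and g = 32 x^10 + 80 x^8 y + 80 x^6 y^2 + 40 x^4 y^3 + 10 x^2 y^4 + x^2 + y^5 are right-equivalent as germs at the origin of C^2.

The Hessian of f at 0 is [[2, 0], [0, 0]] with rank 1, so corank 1. A Groebner basis of the Jacobian ideal J(f) in C{x,y} is {y^4, x}; counting standard monomials gives mu = 4. Corank 1: A-series; mu = 4 gives A_4. The Hessian of g at 0 is [[2, 0], [0, 0]] with rank 1, so corank 1. A Groebner basis of the Jacobian ideal J(g) in C{x,y} is {y^4, x}; counting standard monomials gives mu = 4. Corank 1: A-series; mu = 4 gives A_4. Both have type A_4, hence right-equivalent.

Yes.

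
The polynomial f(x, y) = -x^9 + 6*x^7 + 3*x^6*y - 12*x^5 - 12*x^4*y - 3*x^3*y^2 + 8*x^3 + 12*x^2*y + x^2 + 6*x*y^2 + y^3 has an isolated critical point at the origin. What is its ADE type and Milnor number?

The Hessian of f at 0 has rank 1. Corank 1: A-series; mu = 2 gives A_2.

Type A2, Milnor number mu = 2.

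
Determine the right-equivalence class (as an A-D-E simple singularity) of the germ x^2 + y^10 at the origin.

The Hessian of f at 0 is [[2, 0], [0, 0]] with rank 1, so corank 1. A Groebner basis of the Jacobian ideal J(f) in C{x,y} is {y^9, x}; counting standard monomials gives mu = 9. Corank 1: A-series; mu = 9 gives A_9.

A_9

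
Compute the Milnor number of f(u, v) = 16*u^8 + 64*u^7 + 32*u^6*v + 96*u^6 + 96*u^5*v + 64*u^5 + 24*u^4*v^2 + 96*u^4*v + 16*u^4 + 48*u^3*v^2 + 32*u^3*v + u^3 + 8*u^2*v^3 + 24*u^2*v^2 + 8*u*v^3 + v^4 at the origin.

6

The Hessian of f at 0 is [[0, 0], [0, 0]] with rank 0, so corank 2. A Groebner basis of the Jacobian ideal J(f) in C{u,v} is {v^4, u*v^2 + v^3/6, u^2}; counting standard monomials gives mu = 6. Corank 2; j^3 = u^3 is a perfect cube, so E-series; the 4-jet and mu = 6 give E_6.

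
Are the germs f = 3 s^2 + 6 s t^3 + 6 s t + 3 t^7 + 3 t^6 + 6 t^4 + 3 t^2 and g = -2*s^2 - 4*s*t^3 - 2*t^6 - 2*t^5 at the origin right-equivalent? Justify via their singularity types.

No.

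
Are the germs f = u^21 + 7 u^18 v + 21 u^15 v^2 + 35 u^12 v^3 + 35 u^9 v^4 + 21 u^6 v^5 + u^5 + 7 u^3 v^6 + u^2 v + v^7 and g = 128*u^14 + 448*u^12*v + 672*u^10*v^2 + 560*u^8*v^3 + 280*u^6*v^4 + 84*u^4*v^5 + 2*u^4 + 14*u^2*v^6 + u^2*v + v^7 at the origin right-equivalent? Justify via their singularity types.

Yes.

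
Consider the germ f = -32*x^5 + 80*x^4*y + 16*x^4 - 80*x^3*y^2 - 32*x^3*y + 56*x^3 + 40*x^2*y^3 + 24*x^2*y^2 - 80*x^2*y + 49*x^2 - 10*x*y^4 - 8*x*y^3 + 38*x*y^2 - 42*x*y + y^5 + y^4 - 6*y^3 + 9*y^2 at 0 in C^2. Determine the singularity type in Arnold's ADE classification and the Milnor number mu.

Type A4, Milnor number mu = 4.

The Hessian of f at 0 is [[98, -42], [-42, 18]] with rank 1, so corank 1. A Groebner basis of the Jacobian ideal J(f) in C{x,y} is {16807*x/4 + y^3 + 49*y^2/4 - 7203*y/4, x^2 - 21*x/2 - 3*y^2/14 + 9*y/2, x*y - 49*x/4 - 13*y^2/28 + 21*y/4}; counting standard monomials gives mu = 4. Corank 1: A-series; mu = 4 gives A_4.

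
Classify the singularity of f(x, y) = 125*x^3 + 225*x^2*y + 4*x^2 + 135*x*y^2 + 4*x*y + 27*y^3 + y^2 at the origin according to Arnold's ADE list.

A_{2}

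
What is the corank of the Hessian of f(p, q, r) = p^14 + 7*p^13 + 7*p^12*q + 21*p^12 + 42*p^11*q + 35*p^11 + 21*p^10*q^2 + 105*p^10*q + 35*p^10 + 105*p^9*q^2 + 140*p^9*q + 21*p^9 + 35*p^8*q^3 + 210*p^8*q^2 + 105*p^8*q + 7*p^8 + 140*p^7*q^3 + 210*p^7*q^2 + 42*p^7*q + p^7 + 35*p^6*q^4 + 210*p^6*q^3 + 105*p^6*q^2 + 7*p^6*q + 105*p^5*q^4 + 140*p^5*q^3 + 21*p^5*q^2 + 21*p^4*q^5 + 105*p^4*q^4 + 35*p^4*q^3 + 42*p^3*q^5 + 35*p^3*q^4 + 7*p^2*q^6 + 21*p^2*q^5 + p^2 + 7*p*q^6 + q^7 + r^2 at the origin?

1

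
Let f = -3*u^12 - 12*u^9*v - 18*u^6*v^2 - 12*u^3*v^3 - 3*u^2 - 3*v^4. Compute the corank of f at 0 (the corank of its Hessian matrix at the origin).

Hessian at 0 has rank 1.

1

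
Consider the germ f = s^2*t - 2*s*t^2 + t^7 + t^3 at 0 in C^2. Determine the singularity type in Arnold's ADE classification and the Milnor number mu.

The Hessian of f at 0 has rank 0. Corank 2; j^3 = t*(s - t)^2 has shape L^2 M (L != M), so D-series; mu = 8 gives D_8.

Type D_8, Milnor number mu = 8.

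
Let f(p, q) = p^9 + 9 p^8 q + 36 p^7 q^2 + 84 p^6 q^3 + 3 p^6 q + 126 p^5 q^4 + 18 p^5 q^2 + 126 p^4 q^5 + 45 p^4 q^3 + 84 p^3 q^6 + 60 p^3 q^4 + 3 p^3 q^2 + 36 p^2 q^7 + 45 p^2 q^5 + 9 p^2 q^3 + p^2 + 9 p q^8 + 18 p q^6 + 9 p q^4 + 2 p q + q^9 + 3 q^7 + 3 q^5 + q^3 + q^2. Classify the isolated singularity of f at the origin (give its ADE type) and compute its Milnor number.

The Hessian of f at 0 has rank 1. Corank 1: A-series; mu = 2 gives A_2.

Type A2, Milnor number mu = 2.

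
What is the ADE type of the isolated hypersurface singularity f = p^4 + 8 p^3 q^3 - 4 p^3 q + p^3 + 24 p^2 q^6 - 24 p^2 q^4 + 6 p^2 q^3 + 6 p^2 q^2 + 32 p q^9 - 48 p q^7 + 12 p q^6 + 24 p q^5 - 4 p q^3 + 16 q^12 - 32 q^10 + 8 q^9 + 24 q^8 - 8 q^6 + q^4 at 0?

The Hessian of f at 0 is [[0, 0], [0, 0]] with rank 0, so corank 2. A Groebner basis of the Jacobian ideal J(f) in C{p,q} is {q^4, p*q^2 - q^3/3, p^2}; counting standard monomials gives mu = 6. Corank 2; j^3 = p^3 is a perfect cube, so E-series; the 4-jet and mu = 6 give E_6.

E6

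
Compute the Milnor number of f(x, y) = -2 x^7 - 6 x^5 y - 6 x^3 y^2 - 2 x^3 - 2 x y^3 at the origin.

7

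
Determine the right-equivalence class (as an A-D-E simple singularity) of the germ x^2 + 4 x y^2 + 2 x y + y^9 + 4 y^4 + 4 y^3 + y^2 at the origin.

The Hessian of f at 0 is [[2, 2], [2, 2]] with rank 1, so corank 1. A Groebner basis of the Jacobian ideal J(f) in C{x,y} is {x^4 + 4*x^3*y - 3*x^3 - 5*x^2*y + 5*x^2/4 + 3*x*y/2 - x/8 - y/8, x/2 + y^2 + y/2}; counting standard monomials gives mu = 8. Corank 1: A-series; mu = 8 gives A_8.

A_{8}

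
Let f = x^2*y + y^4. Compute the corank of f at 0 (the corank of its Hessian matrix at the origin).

2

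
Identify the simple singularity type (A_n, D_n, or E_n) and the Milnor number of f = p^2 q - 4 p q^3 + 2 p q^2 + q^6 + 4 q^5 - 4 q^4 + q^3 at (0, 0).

Type D_7, Milnor number mu = 7.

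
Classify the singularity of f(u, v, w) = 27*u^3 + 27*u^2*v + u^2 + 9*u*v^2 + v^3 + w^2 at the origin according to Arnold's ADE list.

The Hessian of f at 0 is [[2, 0, 0], [0, 0, 0], [0, 0, 2]] with rank 2, so corank 1. A Groebner basis of the Jacobian ideal J(f) in C{u,v,w} is {v^2, u, w}; counting standard monomials gives mu = 2. Corank 1: A-series; mu = 2 gives A_2.

A_2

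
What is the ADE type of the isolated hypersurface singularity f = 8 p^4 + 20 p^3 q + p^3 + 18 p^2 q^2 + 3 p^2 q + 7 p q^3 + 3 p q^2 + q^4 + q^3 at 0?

E_{7}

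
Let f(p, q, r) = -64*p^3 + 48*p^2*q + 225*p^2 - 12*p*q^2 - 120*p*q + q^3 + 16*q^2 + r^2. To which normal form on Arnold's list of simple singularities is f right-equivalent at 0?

A_2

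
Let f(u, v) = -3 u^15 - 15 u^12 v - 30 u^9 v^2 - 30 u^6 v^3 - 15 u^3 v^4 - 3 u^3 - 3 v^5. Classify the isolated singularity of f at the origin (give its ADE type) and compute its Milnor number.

The Hessian of f at 0 has rank 0. Corank 2; j^3 = -3*u^3 is a perfect cube, so E-series; the 5-jet and mu = 8 give E_8.

Type E_8, Milnor number mu = 8.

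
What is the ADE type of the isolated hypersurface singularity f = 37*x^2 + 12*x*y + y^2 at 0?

A1

The Hessian of f at 0 has rank 2. Corank 0: nondegenerate Morse point, so A_1.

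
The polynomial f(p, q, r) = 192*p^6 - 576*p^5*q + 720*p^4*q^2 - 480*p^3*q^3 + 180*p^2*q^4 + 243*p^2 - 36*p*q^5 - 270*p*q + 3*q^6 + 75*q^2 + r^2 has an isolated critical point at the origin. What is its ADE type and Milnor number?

The Hessian of f at 0 is [[486, -270, 0], [-270, 150, 0], [0, 0, 2]] with rank 2, so corank 1. A Groebner basis of the Jacobian ideal J(f) in C{p,q,r} is {q^5, p - 5*q/9, r}; counting standard monomials gives mu = 5. Corank 1: A-series; mu = 5 gives A_5.

Type A5, Milnor number mu = 5.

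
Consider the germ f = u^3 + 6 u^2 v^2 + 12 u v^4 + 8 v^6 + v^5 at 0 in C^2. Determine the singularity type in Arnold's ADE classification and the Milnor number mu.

The Hessian of f at 0 has rank 0. Corank 2; j^3 = u^3 is a perfect cube, so E-series; the 5-jet and mu = 8 give E_8.

Type E_8, Milnor number mu = 8.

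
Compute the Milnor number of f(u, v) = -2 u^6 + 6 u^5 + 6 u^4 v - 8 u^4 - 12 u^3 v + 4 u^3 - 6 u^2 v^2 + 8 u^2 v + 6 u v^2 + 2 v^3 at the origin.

4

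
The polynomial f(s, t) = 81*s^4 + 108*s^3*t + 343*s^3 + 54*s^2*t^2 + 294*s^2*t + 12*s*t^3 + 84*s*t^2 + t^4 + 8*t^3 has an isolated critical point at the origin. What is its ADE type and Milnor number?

Type E6, Milnor number mu = 6.

The Hessian of f at 0 is [[0, 0], [0, 0]] with rank 0, so corank 2. A Groebner basis of the Jacobian ideal J(f) in C{s,t} is {t^4, s*t^2 + 19*t^3/63, s^2 + 4*s*t/7 + 4*t^2/49}; counting standard monomials gives mu = 6. Corank 2; j^3 = (7*s + 2*t)^3 is a perfect cube, so E-series; the 4-jet and mu = 6 give E_6.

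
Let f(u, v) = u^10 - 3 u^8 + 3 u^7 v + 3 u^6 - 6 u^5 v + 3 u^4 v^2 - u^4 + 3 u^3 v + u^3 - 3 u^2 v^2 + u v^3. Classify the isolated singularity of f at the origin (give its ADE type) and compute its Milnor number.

Type E7, Milnor number mu = 7.

The Hessian of f at 0 has rank 0. Corank 2; j^3 = u^3 is a perfect cube, so E-series; the 4-jet and mu = 7 give E_7.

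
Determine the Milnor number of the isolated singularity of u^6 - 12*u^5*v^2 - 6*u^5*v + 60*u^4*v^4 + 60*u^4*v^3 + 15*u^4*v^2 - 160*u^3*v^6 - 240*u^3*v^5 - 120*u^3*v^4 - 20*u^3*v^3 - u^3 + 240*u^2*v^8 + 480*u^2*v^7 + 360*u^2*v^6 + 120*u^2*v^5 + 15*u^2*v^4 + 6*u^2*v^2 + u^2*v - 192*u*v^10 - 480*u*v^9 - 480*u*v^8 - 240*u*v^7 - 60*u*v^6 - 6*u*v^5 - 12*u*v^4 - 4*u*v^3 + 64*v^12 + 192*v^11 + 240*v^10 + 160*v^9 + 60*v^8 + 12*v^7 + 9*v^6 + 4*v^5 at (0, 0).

The Hessian of f at 0 has rank 0. Corank 2; j^3 = -u^2*(u - v) has shape L^2 M (L != M), so D-series; mu = 7 gives D_7.

7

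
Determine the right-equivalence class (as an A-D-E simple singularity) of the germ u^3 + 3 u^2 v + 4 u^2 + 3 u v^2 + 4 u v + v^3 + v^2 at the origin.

A2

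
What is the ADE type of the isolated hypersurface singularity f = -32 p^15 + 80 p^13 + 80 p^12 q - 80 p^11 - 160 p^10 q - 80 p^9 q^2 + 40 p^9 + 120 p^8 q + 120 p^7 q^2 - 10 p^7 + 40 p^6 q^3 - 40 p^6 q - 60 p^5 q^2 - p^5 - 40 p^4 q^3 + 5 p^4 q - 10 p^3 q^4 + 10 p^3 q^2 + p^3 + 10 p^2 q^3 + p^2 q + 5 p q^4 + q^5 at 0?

D_6

The Hessian of f at 0 has rank 0. Corank 2; j^3 = p^2*(p + q) has shape L^2 M (L != M), so D-series; mu = 6 gives D_6.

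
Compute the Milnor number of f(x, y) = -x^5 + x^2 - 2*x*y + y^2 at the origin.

4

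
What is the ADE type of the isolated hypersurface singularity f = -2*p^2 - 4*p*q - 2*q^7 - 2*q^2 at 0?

The Hessian of f at 0 is [[-4, -4], [-4, -4]] with rank 1, so corank 1. A Groebner basis of the Jacobian ideal J(f) in C{p,q} is {q^6, p + q}; counting standard monomials gives mu = 6. Corank 1: A-series; mu = 6 gives A_6.

A_{6}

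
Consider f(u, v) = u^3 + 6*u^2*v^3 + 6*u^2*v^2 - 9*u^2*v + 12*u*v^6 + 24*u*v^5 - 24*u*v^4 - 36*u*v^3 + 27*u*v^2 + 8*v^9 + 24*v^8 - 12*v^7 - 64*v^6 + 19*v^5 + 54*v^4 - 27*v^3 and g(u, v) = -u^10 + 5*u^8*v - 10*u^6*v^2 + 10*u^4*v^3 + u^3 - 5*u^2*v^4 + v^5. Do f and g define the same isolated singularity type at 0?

The Hessian of f at 0 has rank 0. Corank 2; j^3 = (u - 3*v)^3 is a perfect cube, so E-series; the 5-jet and mu = 8 give E_8. The Hessian of g at 0 has rank 0. Corank 2; j^3 = u^3 is a perfect cube, so E-series; the 5-jet and mu = 8 give E_8. Both have type E_8, hence right-equivalent.

Yes.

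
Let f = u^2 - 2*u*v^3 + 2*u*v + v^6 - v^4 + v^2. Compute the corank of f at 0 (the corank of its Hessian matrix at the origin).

1

Hessian at 0 has rank 1.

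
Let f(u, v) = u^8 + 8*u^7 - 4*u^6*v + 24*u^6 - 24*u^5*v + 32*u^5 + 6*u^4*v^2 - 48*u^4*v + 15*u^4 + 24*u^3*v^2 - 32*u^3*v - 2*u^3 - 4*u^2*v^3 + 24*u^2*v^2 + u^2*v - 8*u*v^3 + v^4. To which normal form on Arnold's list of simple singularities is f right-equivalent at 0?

D5

The Hessian of f at 0 has rank 0. Corank 2; j^3 = -u^2*(2*u - v) has shape L^2 M (L != M), so D-series; mu = 5 gives D_5.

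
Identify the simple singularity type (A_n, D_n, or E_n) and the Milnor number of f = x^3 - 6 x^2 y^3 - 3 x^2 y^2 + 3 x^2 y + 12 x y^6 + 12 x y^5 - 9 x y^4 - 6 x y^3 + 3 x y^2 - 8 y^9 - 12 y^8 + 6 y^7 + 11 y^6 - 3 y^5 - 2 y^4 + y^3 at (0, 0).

The Hessian of f at 0 has rank 0. Corank 2; j^3 = (x + y)^3 is a perfect cube, so E-series; the 4-jet and mu = 6 give E_6.

Type E6, Milnor number mu = 6.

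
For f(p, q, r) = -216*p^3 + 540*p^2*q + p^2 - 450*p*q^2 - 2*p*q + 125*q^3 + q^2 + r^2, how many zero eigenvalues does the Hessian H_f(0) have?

1

Hessian at 0 has rank 2.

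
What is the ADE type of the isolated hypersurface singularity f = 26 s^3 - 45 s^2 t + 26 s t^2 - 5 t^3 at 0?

The Hessian of f at 0 has rank 0. Corank 2; j^3 = (2*s - t)*(13*s^2 - 16*s*t + 5*t^2) splits into three distinct lines over C (the quadratic factor has nonzero discriminant), so D_4.

D4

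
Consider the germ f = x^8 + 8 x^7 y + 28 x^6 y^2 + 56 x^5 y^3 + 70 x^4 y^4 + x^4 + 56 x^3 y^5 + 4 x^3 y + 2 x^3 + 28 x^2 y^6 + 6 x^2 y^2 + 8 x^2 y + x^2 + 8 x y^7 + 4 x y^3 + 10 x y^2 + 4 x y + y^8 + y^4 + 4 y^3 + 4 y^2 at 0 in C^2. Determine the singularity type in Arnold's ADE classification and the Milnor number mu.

Type A_{7}, Milnor number mu = 7.

The Hessian of f at 0 is [[2, 4], [4, 8]] with rank 1, so corank 1. A Groebner basis of the Jacobian ideal J(f) in C{x,y} is {x*y^3 - 20*x*y^2 + 19*x*y - 4*x - 29*y^3 + 34*y^2 - 8*y, 14*x*y^2 - 14*x*y + 3*x + y^4 + 20*y^3 - 25*y^2 + 6*y, x^2 + 2*x*y + x + y^2 + 2*y}; counting standard monomials gives mu = 7. Corank 1: A-series; mu = 7 gives A_7.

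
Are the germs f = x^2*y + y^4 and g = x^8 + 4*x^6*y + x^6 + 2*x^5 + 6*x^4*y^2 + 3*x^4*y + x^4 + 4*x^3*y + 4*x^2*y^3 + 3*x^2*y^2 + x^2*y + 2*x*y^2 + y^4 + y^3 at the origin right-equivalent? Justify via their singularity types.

Yes.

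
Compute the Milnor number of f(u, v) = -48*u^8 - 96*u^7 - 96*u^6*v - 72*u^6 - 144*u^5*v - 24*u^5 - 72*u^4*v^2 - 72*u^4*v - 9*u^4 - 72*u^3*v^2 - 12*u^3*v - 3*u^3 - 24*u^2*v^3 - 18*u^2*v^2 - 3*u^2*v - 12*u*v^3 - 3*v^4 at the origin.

The Hessian of f at 0 is [[0, 0], [0, 0]] with rank 0, so corank 2. A Groebner basis of the Jacobian ideal J(f) in C{u,v} is {u*v^2, -u*v/4 + v^3, u^2 + u*v}; counting standard monomials gives mu = 5. Corank 2; j^3 = -3*u^2*(u + v) has shape L^2 M (L != M), so D-series; mu = 5 gives D_5.

5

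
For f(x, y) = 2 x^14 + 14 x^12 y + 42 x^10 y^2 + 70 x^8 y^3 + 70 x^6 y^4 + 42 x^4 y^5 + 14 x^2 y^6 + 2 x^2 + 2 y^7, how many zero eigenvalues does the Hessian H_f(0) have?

1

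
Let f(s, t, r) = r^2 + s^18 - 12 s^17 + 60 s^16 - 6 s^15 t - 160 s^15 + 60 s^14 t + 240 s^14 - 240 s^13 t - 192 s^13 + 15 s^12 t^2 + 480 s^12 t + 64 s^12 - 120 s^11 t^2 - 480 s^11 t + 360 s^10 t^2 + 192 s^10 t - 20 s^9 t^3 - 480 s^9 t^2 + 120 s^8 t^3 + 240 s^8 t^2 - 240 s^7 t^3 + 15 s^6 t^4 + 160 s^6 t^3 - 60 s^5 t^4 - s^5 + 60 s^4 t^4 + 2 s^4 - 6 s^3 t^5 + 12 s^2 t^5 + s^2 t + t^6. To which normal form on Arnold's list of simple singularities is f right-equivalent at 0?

D_{7}

The Hessian of f at 0 has rank 1. Corank 2; j^3 = s^2*t has shape L^2 M (L != M), so D-series; mu = 7 gives D_7.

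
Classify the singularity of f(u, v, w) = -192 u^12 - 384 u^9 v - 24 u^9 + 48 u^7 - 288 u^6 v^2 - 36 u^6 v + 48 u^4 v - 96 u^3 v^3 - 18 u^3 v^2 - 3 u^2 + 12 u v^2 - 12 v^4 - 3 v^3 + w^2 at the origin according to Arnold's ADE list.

The Hessian of f at 0 has rank 2. Corank 1: A-series; mu = 2 gives A_2.

A_2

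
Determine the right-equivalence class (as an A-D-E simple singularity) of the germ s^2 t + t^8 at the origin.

D9

The Hessian of f at 0 has rank 0. Corank 2; j^3 = s^2*t has shape L^2 M (L != M), so D-series; mu = 9 gives D_9.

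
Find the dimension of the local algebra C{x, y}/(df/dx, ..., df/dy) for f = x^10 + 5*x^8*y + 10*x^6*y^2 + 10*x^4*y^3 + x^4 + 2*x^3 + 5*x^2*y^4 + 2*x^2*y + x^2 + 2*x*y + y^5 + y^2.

The Hessian of f at 0 has rank 1. Corank 1: A-series; mu = 4 gives A_4.

4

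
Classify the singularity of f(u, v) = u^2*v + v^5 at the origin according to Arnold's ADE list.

D6

The Hessian of f at 0 is [[0, 0], [0, 0]] with rank 0, so corank 2. A Groebner basis of the Jacobian ideal J(f) in C{u,v} is {u^2/5 + v^4, u^3, u*v}; counting standard monomials gives mu = 6. Corank 2; j^3 = u^2*v has shape L^2 M (L != M), so D-series; mu = 6 gives D_6.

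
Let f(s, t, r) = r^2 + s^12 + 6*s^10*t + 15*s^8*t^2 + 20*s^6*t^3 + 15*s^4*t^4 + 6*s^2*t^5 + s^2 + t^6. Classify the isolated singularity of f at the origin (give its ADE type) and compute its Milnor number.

The Hessian of f at 0 has rank 2. Corank 1: A-series; mu = 5 gives A_5.

Type A_5, Milnor number mu = 5.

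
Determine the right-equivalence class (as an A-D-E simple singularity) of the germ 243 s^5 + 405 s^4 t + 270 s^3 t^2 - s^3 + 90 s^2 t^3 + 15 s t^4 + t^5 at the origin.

The Hessian of f at 0 has rank 0. Corank 2; j^3 = -s^3 is a perfect cube, so E-series; the 5-jet and mu = 8 give E_8.

E8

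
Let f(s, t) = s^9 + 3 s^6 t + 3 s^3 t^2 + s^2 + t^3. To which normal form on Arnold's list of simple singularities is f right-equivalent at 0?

The Hessian of f at 0 has rank 1. Corank 1: A-series; mu = 2 gives A_2.

A_2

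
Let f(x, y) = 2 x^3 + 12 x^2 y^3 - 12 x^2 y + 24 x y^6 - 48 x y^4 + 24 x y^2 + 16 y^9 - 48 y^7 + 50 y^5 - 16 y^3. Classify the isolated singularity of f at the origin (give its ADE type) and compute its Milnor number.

The Hessian of f at 0 has rank 0. Corank 2; j^3 = 2*(x - 2*y)^3 is a perfect cube, so E-series; the 5-jet and mu = 8 give E_8.

Type E_{8}, Milnor number mu = 8.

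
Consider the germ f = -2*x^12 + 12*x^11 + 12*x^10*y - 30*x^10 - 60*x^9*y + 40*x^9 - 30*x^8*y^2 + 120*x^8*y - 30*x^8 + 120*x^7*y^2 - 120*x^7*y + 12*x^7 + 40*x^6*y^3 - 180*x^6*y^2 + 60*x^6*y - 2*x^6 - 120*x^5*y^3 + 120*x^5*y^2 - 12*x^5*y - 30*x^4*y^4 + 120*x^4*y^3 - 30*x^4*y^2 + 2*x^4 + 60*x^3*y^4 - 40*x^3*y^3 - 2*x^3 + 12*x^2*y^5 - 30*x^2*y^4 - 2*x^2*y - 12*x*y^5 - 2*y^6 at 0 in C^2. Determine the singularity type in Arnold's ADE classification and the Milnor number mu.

Type D_7, Milnor number mu = 7.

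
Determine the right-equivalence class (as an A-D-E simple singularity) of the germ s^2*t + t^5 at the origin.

The Hessian of f at 0 is [[0, 0], [0, 0]] with rank 0, so corank 2. A Groebner basis of the Jacobian ideal J(f) in C{s,t} is {s^2/5 + t^4, s^3, s*t}; counting standard monomials gives mu = 6. Corank 2; j^3 = s^2*t has shape L^2 M (L != M), so D-series; mu = 6 gives D_6.

D_6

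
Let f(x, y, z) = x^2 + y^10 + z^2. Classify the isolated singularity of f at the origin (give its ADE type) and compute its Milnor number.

The Hessian of f at 0 has rank 2. Corank 1: A-series; mu = 9 gives A_9.

Type A_9, Milnor number mu = 9.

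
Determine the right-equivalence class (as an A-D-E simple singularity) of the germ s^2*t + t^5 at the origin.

D6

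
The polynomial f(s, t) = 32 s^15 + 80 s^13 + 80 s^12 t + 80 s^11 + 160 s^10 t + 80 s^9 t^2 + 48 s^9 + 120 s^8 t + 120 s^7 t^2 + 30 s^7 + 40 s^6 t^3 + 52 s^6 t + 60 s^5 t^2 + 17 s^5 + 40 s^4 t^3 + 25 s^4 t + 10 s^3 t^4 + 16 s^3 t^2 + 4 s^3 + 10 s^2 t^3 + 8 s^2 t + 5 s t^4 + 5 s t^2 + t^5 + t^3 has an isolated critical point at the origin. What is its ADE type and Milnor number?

Type D6, Milnor number mu = 6.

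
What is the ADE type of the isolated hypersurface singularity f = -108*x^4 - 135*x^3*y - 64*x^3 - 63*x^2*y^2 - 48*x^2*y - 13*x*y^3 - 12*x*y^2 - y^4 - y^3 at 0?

E_{7}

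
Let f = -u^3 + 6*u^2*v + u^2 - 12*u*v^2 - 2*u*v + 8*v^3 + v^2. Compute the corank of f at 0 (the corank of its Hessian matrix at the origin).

The Hessian at 0 is [[2, -2], [-2, 2]] of rank 1; hence corank 1.

1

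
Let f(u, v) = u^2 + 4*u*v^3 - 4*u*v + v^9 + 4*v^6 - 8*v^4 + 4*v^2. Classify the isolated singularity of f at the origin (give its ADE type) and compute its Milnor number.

The Hessian of f at 0 is [[2, -4], [-4, 8]] with rank 1, so corank 1. A Groebner basis of the Jacobian ideal J(f) in C{u,v} is {u^2*v^2 + 2*u^2 - 6*u*v + 4*v^2, u^3 - 6*u^2*v + 12*u*v^2 + 4*u - 8*v, u/2 + v^3 - v}; counting standard monomials gives mu = 8. Corank 1: A-series; mu = 8 gives A_8.

Type A_{8}, Milnor number mu = 8.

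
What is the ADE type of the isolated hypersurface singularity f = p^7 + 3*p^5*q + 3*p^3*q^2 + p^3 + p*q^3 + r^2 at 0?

E7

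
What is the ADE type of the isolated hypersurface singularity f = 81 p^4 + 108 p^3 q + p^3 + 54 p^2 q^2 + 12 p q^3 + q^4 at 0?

E_6

The Hessian of f at 0 is [[0, 0], [0, 0]] with rank 0, so corank 2. A Groebner basis of the Jacobian ideal J(f) in C{p,q} is {q^4, p*q^2 + q^3/9, p^2}; counting standard monomials gives mu = 6. Corank 2; j^3 = p^3 is a perfect cube, so E-series; the 4-jet and mu = 6 give E_6.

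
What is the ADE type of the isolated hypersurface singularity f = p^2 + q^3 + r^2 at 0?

The Hessian of f at 0 is [[2, 0, 0], [0, 0, 0], [0, 0, 2]] with rank 2, so corank 1. A Groebner basis of the Jacobian ideal J(f) in C{p,q,r} is {q^2, p, r}; counting standard monomials gives mu = 2. Corank 1: A-series; mu = 2 gives A_2.

A2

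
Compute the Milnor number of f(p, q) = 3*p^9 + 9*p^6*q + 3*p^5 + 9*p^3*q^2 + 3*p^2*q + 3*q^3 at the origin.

The Hessian of f at 0 is [[0, 0], [0, 0]] with rank 0, so corank 2. A Groebner basis of the Jacobian ideal J(f) in C{p,q} is {q^3, p^2 + 3*q^2, p*q}; counting standard monomials gives mu = 4. Corank 2; j^3 = 3*q*(p^2 + q^2) splits into three distinct lines over C (the quadratic factor has nonzero discriminant), so D_4.

4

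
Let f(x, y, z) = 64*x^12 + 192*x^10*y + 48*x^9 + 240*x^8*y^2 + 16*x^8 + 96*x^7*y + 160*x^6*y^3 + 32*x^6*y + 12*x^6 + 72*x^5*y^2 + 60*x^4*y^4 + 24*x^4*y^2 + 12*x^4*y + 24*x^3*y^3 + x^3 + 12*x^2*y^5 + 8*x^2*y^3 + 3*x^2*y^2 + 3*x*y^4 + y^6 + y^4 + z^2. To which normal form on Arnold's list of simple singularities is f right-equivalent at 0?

E_{6}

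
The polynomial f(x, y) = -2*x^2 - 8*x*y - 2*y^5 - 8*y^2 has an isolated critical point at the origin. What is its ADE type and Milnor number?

Type A_4, Milnor number mu = 4.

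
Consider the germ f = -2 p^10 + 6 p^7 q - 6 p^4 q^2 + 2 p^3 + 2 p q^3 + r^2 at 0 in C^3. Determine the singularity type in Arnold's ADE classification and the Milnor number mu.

The Hessian of f at 0 has rank 1. Corank 2; j^3 = 2*p^3 is a perfect cube, so E-series; the 4-jet and mu = 7 give E_7.

Type E_7, Milnor number mu = 7.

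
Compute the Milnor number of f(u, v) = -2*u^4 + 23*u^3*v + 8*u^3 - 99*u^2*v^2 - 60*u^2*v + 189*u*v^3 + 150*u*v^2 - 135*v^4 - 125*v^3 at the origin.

7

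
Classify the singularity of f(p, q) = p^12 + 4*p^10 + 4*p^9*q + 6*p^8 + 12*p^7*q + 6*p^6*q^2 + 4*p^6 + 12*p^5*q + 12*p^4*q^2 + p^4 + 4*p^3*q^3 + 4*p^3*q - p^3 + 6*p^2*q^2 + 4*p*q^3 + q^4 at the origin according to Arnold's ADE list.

The Hessian of f at 0 is [[0, 0], [0, 0]] with rank 0, so corank 2. A Groebner basis of the Jacobian ideal J(f) in C{p,q} is {q^4, p*q^2 + q^3/3, p^2}; counting standard monomials gives mu = 6. Corank 2; j^3 = -p^3 is a perfect cube, so E-series; the 4-jet and mu = 6 give E_6.

E_{6}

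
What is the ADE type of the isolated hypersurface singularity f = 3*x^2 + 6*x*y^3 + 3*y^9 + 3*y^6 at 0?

A_{8}

The Hessian of f at 0 has rank 1. Corank 1: A-series; mu = 8 gives A_8.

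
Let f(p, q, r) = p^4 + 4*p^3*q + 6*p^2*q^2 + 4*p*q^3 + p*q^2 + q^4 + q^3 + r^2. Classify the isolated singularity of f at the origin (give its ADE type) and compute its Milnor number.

Type D_{5}, Milnor number mu = 5.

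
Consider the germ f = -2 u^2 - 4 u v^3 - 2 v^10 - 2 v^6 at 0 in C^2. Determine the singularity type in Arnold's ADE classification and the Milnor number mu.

Type A_{9}, Milnor number mu = 9.

The Hessian of f at 0 has rank 1. Corank 1: A-series; mu = 9 gives A_9.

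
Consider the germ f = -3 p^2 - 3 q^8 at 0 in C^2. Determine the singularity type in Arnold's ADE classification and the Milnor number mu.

Type A7, Milnor number mu = 7.

The Hessian of f at 0 has rank 1. Corank 1: A-series; mu = 7 gives A_7.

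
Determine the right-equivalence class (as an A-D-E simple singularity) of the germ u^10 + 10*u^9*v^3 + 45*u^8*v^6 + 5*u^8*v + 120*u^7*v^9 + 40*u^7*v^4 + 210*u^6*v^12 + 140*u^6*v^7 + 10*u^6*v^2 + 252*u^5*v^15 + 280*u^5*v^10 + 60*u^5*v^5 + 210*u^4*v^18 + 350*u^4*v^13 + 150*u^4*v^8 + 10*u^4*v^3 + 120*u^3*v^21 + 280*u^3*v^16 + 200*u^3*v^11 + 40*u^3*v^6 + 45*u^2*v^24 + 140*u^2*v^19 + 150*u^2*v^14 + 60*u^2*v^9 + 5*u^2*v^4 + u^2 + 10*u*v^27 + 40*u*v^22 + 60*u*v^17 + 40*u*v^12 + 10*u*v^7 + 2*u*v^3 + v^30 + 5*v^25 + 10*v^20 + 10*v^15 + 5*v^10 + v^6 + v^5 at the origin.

The Hessian of f at 0 has rank 1. Corank 1: A-series; mu = 4 gives A_4.

A_{4}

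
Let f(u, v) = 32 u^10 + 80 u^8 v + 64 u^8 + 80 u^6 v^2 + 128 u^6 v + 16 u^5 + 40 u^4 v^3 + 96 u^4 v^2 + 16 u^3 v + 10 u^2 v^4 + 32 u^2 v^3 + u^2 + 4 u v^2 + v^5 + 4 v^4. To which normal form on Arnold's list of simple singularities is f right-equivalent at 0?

A_4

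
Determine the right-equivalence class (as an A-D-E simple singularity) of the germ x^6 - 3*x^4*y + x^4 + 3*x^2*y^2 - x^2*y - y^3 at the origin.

The Hessian of f at 0 is [[0, 0], [0, 0]] with rank 0, so corank 2. A Groebner basis of the Jacobian ideal J(f) in C{x,y} is {y^3, x^2 + 3*y^2, x*y}; counting standard monomials gives mu = 4. Corank 2; j^3 = -y*(x^2 + y^2) splits into three distinct lines over C (the quadratic factor has nonzero discriminant), so D_4.

D4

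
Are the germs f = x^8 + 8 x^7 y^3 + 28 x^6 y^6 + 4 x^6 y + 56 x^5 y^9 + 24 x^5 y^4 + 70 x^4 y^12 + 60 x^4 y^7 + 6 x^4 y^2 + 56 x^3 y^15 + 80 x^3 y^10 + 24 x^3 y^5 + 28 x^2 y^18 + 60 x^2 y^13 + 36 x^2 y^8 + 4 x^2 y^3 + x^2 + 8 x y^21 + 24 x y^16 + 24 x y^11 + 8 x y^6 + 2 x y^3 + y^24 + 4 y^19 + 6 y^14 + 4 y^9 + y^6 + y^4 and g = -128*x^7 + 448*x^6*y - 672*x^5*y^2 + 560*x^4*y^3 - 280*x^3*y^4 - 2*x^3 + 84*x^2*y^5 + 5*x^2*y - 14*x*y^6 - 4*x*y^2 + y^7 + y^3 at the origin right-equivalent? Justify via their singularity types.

No.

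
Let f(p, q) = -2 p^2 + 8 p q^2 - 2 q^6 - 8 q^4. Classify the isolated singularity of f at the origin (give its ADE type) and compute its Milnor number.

Type A5, Milnor number mu = 5.

The Hessian of f at 0 is [[-4, 0], [0, 0]] with rank 1, so corank 1. A Groebner basis of the Jacobian ideal J(f) in C{p,q} is {p^3, p^2*q, -p/2 + q^2}; counting standard monomials gives mu = 5. Corank 1: A-series; mu = 5 gives A_5.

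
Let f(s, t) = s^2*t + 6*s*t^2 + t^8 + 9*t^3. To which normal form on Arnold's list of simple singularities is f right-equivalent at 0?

The Hessian of f at 0 is [[0, 0], [0, 0]] with rank 0, so corank 2. A Groebner basis of the Jacobian ideal J(f) in C{s,t} is {s^2/8 + t^7 - 9*t^2/8, s^3 + 27*t^3, s*t + 3*t^2}; counting standard monomials gives mu = 9. Corank 2; j^3 = t*(s + 3*t)^2 has shape L^2 M (L != M), so D-series; mu = 9 gives D_9.

D_9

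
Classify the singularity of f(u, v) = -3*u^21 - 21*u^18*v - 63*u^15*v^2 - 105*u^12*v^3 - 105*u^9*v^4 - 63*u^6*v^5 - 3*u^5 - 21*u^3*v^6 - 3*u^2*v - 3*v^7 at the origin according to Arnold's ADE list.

D_{8}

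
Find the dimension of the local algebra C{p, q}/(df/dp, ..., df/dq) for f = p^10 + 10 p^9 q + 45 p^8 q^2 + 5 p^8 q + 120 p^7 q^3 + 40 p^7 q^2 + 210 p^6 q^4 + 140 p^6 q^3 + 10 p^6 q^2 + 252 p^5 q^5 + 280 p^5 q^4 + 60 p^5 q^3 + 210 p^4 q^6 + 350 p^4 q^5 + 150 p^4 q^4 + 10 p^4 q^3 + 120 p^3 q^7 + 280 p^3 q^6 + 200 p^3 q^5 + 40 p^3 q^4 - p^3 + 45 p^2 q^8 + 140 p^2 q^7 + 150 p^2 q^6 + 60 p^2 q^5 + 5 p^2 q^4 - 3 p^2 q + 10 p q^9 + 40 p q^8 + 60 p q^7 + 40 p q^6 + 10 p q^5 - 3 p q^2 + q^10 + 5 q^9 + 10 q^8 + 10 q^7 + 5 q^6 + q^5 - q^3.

8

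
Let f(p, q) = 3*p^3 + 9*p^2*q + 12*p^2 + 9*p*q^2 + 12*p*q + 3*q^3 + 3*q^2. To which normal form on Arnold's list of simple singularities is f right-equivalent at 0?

A_{2}

The Hessian of f at 0 has rank 1. Corank 1: A-series; mu = 2 gives A_2.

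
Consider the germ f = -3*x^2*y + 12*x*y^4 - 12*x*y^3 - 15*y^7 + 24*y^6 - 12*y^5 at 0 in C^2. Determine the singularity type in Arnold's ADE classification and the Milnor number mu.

Type D_{8}, Milnor number mu = 8.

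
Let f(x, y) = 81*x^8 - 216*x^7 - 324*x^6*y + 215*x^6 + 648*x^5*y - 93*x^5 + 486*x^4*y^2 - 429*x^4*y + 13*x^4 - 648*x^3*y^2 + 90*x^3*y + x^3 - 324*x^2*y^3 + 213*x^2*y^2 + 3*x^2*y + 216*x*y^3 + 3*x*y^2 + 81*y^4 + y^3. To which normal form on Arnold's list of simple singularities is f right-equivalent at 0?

E_6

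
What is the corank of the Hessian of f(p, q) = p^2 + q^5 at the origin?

1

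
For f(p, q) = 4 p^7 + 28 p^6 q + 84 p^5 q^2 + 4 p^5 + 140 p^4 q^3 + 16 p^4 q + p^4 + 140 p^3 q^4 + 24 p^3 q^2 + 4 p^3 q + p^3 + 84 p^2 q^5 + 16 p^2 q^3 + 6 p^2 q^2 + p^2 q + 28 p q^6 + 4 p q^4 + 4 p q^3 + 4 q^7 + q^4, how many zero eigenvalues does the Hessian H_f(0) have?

2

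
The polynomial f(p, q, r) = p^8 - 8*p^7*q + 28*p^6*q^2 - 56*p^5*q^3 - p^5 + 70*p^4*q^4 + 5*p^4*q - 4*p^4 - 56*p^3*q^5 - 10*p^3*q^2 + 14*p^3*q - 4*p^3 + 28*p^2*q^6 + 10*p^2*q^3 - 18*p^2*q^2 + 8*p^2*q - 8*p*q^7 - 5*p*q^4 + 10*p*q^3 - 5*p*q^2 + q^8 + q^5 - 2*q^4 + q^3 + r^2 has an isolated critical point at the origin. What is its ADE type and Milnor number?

The Hessian of f at 0 is [[0, 0, 0], [0, 0, 0], [0, 0, 2]] with rank 1, so corank 2. A Groebner basis of the Jacobian ideal J(f) in C{p,q,r} is {p^2*q^2 + 445*p^2*q/4 - 128*p^2 - 313*p*q^2/2 + 381*p*q/2 + 233*q^3/4 - 253*q^2/4, 1145*p^2*q/8 - 160*p^2 + p*q^3 - 793*p*q^2/4 + 953*p*q/4 + 585*q^3/8 - 633*q^2/8, 175*p^2*q - 192*p^2 - 238*p*q^2 + 286*p*q + q^4 + 87*q^3 - 95*q^2, p^3 - 3*p^2*q + 2*p^2 + 3*p*q^2 - 3*p*q - q^3 + q^2, r}; counting standard monomials gives mu = 9. Corank 2; j^3 = -(p - q)*(2*p - q)^2 has shape L^2 M (L != M), so D-series; mu = 9 gives D_9.

Type D_9, Milnor number mu = 9.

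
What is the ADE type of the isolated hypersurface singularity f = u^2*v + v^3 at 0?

The Hessian of f at 0 is [[0, 0], [0, 0]] with rank 0, so corank 2. A Groebner basis of the Jacobian ideal J(f) in C{u,v} is {v^3, u^2 + 3*v^2, u*v}; counting standard monomials gives mu = 4. Corank 2; j^3 = v*(u^2 + v^2) splits into three distinct lines over C (the quadratic factor has nonzero discriminant), so D_4.

D_{4}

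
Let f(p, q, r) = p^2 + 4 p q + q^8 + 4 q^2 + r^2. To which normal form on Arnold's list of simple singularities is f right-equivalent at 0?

The Hessian of f at 0 is [[2, 4, 0], [4, 8, 0], [0, 0, 2]] with rank 2, so corank 1. A Groebner basis of the Jacobian ideal J(f) in C{p,q,r} is {q^7, p + 2*q, r}; counting standard monomials gives mu = 7. Corank 1: A-series; mu = 7 gives A_7.

A_{7}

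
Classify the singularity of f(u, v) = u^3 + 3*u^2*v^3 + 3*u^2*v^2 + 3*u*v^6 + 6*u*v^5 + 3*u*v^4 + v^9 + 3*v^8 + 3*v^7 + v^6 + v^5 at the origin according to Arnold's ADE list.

The Hessian of f at 0 has rank 0. Corank 2; j^3 = u^3 is a perfect cube, so E-series; the 5-jet and mu = 8 give E_8.

E_{8}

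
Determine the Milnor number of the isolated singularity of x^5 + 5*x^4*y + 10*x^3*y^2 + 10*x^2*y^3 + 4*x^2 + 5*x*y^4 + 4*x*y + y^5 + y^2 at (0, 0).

4

The Hessian of f at 0 is [[8, 4], [4, 2]] with rank 1, so corank 1. A Groebner basis of the Jacobian ideal J(f) in C{x,y} is {y^4, x + y/2}; counting standard monomials gives mu = 4. Corank 1: A-series; mu = 4 gives A_4.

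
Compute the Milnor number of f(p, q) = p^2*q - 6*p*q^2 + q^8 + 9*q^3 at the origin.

9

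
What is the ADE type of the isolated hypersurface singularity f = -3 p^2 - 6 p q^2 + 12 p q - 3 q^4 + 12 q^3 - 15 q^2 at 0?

The Hessian of f at 0 is [[-6, 12], [12, -30]] with rank 2, so corank 0. A Groebner basis of the Jacobian ideal J(f) in C{p,q} is {p, q}; counting standard monomials gives mu = 1. Corank 0: nondegenerate Morse point, so A_1.

A_{1}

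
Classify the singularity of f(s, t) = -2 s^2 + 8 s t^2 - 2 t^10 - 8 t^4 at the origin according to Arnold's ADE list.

A_9

The Hessian of f at 0 is [[-4, 0], [0, 0]] with rank 1, so corank 1. A Groebner basis of the Jacobian ideal J(f) in C{s,t} is {s^5, s^4*t, -s/2 + t^2}; counting standard monomials gives mu = 9. Corank 1: A-series; mu = 9 gives A_9.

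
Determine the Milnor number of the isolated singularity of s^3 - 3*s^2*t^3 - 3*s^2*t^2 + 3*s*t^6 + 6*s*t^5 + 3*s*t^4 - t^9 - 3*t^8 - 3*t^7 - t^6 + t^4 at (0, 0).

6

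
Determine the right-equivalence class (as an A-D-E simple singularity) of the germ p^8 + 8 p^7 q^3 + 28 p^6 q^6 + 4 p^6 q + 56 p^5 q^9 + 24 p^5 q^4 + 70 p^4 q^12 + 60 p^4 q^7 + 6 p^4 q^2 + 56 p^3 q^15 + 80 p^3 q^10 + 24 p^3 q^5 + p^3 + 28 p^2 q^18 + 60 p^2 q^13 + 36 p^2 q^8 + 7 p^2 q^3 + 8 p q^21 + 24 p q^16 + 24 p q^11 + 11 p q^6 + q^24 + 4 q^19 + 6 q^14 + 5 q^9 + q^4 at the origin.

The Hessian of f at 0 has rank 0. Corank 2; j^3 = p^3 is a perfect cube, so E-series; the 4-jet and mu = 6 give E_6.

E6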